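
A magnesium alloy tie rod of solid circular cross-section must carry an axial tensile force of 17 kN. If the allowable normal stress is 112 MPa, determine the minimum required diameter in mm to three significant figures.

13.9 mm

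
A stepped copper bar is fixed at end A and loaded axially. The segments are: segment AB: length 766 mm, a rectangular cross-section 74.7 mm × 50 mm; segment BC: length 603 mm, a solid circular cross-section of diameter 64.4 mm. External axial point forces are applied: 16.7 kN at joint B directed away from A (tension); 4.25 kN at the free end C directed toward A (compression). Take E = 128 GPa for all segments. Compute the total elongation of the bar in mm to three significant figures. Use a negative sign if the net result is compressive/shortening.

Internal axial forces (sectioning from the free end, tension +): N_BC = -4.25 kN, N_AB = 12.45 kN.
A_AB = 3735 mm².
A_BC = 3257 mm².
δ_AB = 12450·766/(3735·128000) = 0.01995 mm
δ_BC = -4250·603/(3257·128000) = -0.006147 mm
δ = Σδ_i = 0.0138 mm.

0.0138 mm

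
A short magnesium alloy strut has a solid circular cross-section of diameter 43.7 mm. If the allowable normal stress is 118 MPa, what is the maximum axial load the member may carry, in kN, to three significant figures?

A = 1500 mm².
P_max = σ_allow · A = 118 · 1500 = 177000 N = 177 kN.

177 kN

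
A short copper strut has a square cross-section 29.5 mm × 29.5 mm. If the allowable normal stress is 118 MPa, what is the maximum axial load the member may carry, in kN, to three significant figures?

A = 870.2 mm².
P_max = σ_allow · A = 118 · 870.2 = 102700 N = 102.7 kN.

103 kN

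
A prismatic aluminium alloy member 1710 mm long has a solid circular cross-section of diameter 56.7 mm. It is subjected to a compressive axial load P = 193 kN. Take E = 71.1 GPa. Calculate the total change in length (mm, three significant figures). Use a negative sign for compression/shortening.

-1.84 mm

A = 2525 mm².
δ_mech = NL/(AE) = -193000·1710/(2525·71100) = -1.838 mm.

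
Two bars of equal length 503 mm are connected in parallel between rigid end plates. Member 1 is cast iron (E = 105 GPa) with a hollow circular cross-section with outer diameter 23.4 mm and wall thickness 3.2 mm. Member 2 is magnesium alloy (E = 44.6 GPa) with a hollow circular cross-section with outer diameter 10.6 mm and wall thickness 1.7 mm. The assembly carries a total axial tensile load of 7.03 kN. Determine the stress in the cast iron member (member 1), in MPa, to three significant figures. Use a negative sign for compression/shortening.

A_1 = 203.1 mm².
A_2 = 47.53 mm².
Equal strain + equilibrium ⇒ each member carries load in proportion to AE: A₁E₁ = 21320000 N, A₂E₂ = 2120000 N, ΣAE = 23440000 N.
σ₁ = P·E₁/ΣAE = 7030·105000/23440000 = 31.49 MPa.

31.5 MPa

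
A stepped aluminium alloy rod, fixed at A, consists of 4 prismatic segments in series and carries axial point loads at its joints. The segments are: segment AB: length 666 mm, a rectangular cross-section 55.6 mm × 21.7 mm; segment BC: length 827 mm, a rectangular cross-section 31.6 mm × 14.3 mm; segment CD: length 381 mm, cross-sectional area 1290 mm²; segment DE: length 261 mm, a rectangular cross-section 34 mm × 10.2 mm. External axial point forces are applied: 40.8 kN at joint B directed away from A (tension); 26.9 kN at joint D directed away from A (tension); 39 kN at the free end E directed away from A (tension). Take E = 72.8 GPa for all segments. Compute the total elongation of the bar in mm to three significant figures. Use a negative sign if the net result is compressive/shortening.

Internal axial forces (sectioning from the free end, tension +): N_DE = 39 kN, N_CD = 65.9 kN, N_BC = 65.9 kN, N_AB = 106.7 kN.
A_AB = 1207 mm².
A_BC = 451.9 mm².
A_DE = 346.8 mm².
δ_AB = 106700·666/(1207·72800) = 0.809 mm
δ_BC = 65900·827/(451.9·72800) = 1.657 mm
δ_CD = 65900·381/(1290·72800) = 0.2674 mm
δ_DE = 39000·261/(346.8·72800) = 0.4032 mm
δ = Σδ_i = 3.136 mm.

3.14 mm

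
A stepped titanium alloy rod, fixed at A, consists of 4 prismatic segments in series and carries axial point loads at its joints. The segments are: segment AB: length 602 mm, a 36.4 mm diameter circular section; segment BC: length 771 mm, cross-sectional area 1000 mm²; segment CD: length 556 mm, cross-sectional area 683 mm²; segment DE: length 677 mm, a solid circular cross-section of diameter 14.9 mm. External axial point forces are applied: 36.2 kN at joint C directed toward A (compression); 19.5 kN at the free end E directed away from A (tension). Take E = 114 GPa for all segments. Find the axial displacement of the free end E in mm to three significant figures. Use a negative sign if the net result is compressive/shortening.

0.606 mm

Internal axial forces (sectioning from the free end, tension +): N_DE = 19.5 kN, N_CD = 19.5 kN, N_BC = -16.7 kN, N_AB = -16.7 kN.
A_AB = 1041 mm².
A_DE = 174.4 mm².
δ_AB = -16700·602/(1041·114000) = -0.08475 mm
δ_BC = -16700·771/(1000·114000) = -0.1129 mm
δ_CD = 19500·556/(683·114000) = 0.1392 mm
δ_DE = 19500·677/(174.4·114000) = 0.6641 mm
δ = Σδ_i = 0.6057 mm.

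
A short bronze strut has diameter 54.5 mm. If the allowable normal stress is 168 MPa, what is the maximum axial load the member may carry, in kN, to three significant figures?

A = 2333 mm².
P_max = σ_allow · A = 168 · 2333 = 391900 N = 391.9 kN.

392 kN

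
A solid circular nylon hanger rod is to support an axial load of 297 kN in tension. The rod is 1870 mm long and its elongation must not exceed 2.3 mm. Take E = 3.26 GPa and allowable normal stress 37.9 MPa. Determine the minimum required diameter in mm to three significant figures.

307 mm

Required area A ≥ P/σ_allow = 297000/37.9 = 7836 mm².
For a solid circular section, d ≥ √(4A/π) = 99.89 mm.
Elongation limit: A ≥ PL/(Eδ_allow) = 297000·1870/(3260·2.3) = 74070 mm² ⇒ d ≥ 307.1 mm.
The elongation limit governs.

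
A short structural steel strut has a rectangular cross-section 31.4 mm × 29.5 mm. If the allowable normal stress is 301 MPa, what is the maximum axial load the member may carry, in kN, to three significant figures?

A = 926.3 mm².
P_max = σ_allow · A = 301 · 926.3 = 278800 N = 278.8 kN.

279 kN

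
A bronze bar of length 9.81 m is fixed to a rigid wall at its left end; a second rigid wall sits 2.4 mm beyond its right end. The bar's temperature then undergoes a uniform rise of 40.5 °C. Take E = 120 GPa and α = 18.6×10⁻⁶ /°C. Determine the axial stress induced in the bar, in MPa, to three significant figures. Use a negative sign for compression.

Free thermal expansion αLΔT = 18.6e-6 · 9810 · 40.5 = 7.39 mm.
The walls engage after the gap closes; constrained expansion = 7.39 − 2.4 = 4.99 mm.
The walls impose strain ε = −(4.99)/9810 = -5.0865e-04; σ = Eε = 120000 · -5.0865e-04 = -61.04 MPa.

-61.0 MPa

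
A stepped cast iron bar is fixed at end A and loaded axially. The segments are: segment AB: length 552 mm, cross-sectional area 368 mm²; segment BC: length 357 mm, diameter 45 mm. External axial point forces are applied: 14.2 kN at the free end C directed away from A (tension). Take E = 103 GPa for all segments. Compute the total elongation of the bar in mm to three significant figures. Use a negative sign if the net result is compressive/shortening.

Internal axial forces (sectioning from the free end, tension +): N_BC = 14.2 kN, N_AB = 14.2 kN.
A_BC = 1590 mm².
δ_AB = 14200·552/(368·103000) = 0.2068 mm
δ_BC = 14200·357/(1590·103000) = 0.03095 mm
δ = Σδ_i = 0.2377 mm.

0.238 mm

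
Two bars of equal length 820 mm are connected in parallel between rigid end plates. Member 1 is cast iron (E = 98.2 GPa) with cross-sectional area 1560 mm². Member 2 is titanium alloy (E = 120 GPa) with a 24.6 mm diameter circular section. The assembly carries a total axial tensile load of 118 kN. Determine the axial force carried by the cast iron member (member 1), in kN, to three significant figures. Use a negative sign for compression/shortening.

A_2 = 475.3 mm².
Equal strain + equilibrium ⇒ each member carries load in proportion to AE: A₁E₁ = 153200000 N, A₂E₂ = 57030000 N, ΣAE = 210200000 N.
F₁ = P·A₁E₁/ΣAE = 118000·153200000/210200000 = 85990 N.

86.0 kN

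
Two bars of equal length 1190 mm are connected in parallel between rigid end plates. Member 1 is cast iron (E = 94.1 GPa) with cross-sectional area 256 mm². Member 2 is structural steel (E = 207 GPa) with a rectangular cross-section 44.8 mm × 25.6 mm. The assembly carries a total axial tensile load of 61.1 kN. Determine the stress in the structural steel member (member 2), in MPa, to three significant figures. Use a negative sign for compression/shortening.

48.4 MPa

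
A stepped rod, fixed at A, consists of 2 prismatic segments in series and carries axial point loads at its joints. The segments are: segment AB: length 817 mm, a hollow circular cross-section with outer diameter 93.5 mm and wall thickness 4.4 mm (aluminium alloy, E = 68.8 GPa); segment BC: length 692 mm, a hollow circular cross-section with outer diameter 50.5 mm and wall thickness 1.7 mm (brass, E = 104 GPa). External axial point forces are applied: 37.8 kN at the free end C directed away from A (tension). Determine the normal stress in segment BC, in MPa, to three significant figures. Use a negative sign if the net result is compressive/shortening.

145 MPa

Internal axial forces (sectioning from the free end, tension +): N_BC = 37.8 kN, N_AB = 37.8 kN.
A_BC = 260.6 mm².
σ_BC = N_BC/A_BC = 37800/260.6 = 145 MPa.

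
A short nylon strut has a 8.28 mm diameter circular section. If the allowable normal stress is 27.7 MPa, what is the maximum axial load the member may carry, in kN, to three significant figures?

1.49 kN

A = 53.85 mm².
P_max = σ_allow · A = 27.7 · 53.85 = 1492 N = 1.492 kN.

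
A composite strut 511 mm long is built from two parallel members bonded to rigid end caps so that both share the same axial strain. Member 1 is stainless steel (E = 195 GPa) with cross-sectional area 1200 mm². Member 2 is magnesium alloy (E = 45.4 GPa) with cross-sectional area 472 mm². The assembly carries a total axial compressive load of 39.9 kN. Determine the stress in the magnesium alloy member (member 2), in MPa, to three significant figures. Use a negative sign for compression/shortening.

Equal strain + equilibrium ⇒ each member carries load in proportion to AE: A₁E₁ = 234000000 N, A₂E₂ = 21430000 N, ΣAE = 255400000 N.
σ₂ = P·E₂/ΣAE = -39900·45400/255400000 = -7.092 MPa.

-7.09 MPa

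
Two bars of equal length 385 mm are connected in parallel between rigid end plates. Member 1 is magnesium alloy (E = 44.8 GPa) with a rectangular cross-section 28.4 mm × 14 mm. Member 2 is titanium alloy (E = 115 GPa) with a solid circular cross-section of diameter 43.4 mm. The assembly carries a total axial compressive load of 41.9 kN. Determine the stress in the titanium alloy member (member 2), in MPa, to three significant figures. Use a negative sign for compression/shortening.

-25.6 MPa

A_1 = 397.6 mm².
A_2 = 1479 mm².
Equal strain + equilibrium ⇒ each member carries load in proportion to AE: A₁E₁ = 17810000 N, A₂E₂ = 170100000 N, ΣAE = 187900000 N.
σ₂ = P·E₂/ΣAE = -41900·115000/187900000 = -25.64 MPa.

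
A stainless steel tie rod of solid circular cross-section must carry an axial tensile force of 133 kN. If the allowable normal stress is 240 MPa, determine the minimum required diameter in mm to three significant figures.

26.6 mm

Required area A ≥ P/σ_allow = 133000/240 = 554.2 mm².
For a solid circular section, d ≥ √(4A/π) = 26.56 mm.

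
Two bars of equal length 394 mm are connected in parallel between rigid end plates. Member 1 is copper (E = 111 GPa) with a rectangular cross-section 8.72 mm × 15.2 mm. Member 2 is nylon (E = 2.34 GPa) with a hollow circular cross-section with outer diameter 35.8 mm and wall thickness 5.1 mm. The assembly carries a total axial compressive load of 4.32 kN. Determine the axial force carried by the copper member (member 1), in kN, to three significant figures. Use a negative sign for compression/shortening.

-4.01 kN

A_1 = 132.5 mm².
A_2 = 491.9 mm².
Equal strain + equilibrium ⇒ each member carries load in proportion to AE: A₁E₁ = 14710000 N, A₂E₂ = 1151000 N, ΣAE = 15860000 N.
F₁ = P·A₁E₁/ΣAE = -4320·14710000/15860000 = -4007 N.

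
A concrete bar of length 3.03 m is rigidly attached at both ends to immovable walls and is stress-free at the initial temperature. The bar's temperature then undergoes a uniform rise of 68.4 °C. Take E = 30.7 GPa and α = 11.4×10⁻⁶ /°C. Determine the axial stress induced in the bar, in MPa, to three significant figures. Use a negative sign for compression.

-23.9 MPa

Free thermal expansion αLΔT = 11.4e-6 · 3030 · 68.4 = 2.363 mm.
The walls impose strain ε = −(2.363)/3030 = -7.7976e-04; σ = Eε = 30700 · -7.7976e-04 = -23.94 MPa.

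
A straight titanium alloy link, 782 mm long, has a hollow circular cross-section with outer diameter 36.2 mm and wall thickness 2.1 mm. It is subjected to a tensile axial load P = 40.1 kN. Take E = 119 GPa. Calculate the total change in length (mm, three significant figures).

A = 225 mm².
δ_mech = NL/(AE) = 40100·782/(225·119000) = 1.171 mm.

1.17 mm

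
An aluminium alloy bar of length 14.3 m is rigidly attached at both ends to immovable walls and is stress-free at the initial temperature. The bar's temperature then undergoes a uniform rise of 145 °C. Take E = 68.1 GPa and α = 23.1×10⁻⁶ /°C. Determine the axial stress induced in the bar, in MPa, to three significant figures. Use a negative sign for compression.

Free thermal expansion αLΔT = 23.1e-6 · 14300 · 145 = 47.9 mm.
The walls impose strain ε = −(47.9)/14300 = -3.3495e-03; σ = Eε = 68100 · -3.3495e-03 = -228.1 MPa.

-228 MPa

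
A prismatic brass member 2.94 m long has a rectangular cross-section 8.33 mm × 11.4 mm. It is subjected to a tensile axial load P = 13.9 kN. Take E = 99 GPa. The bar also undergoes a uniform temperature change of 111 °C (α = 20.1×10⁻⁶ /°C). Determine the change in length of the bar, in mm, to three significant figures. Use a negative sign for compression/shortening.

A = 94.96 mm².
δ_mech = NL/(AE) = 13900·2940/(94.96·99000) = 4.347 mm.
δ_thermal = αLΔT = 20.1e-6·2940·111 = 6.559 mm.
δ = δ_mech + δ_thermal = 10.91 mm.

10.9 mm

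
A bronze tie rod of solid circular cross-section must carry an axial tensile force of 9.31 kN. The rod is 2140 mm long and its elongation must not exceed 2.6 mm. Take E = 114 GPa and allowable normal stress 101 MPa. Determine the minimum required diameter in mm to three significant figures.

Required area A ≥ P/σ_allow = 9310/101 = 92.18 mm².
For a solid circular section, d ≥ √(4A/π) = 10.83 mm.
Elongation limit: A ≥ PL/(Eδ_allow) = 9310·2140/(114000·2.6) = 67.22 mm² ⇒ d ≥ 9.251 mm.
The stress limit governs.

10.8 mm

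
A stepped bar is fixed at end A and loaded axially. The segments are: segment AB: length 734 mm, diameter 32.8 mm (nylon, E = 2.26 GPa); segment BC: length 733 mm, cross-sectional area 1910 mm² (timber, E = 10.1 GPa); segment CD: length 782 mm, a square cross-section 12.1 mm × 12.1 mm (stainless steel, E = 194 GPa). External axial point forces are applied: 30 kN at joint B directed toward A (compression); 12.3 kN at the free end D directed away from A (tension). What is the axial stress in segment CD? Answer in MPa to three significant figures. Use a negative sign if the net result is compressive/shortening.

84.0 MPa

Internal axial forces (sectioning from the free end, tension +): N_CD = 12.3 kN, N_BC = 12.3 kN, N_AB = -17.7 kN.
A_CD = 146.4 mm².
σ_CD = N_CD/A_CD = 12300/146.4 = 84.01 MPa.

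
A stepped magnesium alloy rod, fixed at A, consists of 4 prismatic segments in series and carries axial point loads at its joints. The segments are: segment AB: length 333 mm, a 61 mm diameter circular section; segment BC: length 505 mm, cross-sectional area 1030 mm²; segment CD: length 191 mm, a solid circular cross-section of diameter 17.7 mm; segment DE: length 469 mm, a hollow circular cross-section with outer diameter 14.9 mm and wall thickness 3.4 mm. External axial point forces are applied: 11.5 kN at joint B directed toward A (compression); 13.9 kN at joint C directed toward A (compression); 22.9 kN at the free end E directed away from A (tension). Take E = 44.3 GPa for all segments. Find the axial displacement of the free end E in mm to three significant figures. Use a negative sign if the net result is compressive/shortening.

2.47 mm

Internal axial forces (sectioning from the free end, tension +): N_DE = 22.9 kN, N_CD = 22.9 kN, N_BC = 9 kN, N_AB = -2.5 kN.
A_AB = 2922 mm².
A_CD = 246.1 mm².
A_DE = 122.8 mm².
δ_AB = -2500·333/(2922·44300) = -0.00643 mm
δ_BC = 9000·505/(1030·44300) = 0.09961 mm
δ_CD = 22900·191/(246.1·44300) = 0.4013 mm
δ_DE = 22900·469/(122.8·44300) = 1.974 mm
δ = Σδ_i = 2.468 mm.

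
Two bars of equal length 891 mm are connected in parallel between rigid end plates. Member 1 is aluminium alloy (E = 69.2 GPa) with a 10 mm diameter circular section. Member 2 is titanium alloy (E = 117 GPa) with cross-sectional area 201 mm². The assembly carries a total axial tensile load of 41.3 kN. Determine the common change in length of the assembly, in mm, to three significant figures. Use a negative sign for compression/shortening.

A_1 = 78.54 mm².
Equal strain + equilibrium ⇒ each member carries load in proportion to AE: A₁E₁ = 5435000 N, A₂E₂ = 23520000 N, ΣAE = 28950000 N.
δ = PL/ΣAE = 41300·891/28950000 = 1.271 mm.

1.27 mm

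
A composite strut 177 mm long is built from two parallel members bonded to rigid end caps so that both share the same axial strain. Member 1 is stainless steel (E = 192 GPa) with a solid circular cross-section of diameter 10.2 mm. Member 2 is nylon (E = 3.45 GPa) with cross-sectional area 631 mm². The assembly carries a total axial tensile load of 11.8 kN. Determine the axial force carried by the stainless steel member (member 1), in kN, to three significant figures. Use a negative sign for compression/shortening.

10.4 kN

A_1 = 81.71 mm².
Equal strain + equilibrium ⇒ each member carries load in proportion to AE: A₁E₁ = 15690000 N, A₂E₂ = 2177000 N, ΣAE = 17870000 N.
F₁ = P·A₁E₁/ΣAE = 11800·15690000/17870000 = 10360 N.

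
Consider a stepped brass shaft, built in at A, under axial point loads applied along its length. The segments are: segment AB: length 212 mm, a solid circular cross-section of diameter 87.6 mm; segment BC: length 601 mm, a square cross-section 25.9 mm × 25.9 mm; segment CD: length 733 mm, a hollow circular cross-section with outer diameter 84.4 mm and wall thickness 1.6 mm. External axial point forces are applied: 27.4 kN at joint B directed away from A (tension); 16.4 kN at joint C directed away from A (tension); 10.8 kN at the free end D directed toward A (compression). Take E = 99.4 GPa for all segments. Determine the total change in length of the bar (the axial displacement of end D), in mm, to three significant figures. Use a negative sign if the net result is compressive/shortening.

-0.129 mm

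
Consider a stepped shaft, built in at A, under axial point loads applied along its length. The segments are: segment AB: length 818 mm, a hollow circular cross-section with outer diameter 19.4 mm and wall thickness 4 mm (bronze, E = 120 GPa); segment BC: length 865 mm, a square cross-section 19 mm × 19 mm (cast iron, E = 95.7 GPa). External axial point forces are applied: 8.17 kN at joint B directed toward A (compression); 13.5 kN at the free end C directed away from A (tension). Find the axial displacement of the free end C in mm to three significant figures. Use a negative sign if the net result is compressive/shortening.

0.526 mm

Internal axial forces (sectioning from the free end, tension +): N_BC = 13.5 kN, N_AB = 5.33 kN.
A_AB = 193.5 mm².
A_BC = 361 mm².
δ_AB = 5330·818/(193.5·120000) = 0.1877 mm
δ_BC = 13500·865/(361·95700) = 0.338 mm
δ = Σδ_i = 0.5258 mm.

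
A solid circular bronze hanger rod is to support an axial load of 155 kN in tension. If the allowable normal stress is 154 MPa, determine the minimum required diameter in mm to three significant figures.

35.8 mm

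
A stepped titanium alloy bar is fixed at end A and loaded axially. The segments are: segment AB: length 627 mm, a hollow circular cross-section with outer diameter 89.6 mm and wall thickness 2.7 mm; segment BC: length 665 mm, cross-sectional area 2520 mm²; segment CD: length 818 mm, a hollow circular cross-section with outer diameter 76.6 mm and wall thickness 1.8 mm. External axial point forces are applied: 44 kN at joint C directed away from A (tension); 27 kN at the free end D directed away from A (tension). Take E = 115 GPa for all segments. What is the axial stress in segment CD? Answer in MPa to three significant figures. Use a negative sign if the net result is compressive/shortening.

Internal axial forces (sectioning from the free end, tension +): N_CD = 27 kN, N_BC = 71 kN, N_AB = 71 kN.
A_CD = 423 mm².
σ_CD = N_CD/A_CD = 27000/423 = 63.83 MPa.

63.8 MPa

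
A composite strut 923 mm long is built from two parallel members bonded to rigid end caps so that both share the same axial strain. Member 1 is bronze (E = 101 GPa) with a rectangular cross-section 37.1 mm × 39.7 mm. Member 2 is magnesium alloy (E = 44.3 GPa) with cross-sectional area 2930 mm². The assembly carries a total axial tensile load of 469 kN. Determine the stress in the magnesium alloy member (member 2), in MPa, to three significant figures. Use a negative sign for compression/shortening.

74.6 MPa

A_1 = 1473 mm².
Equal strain + equilibrium ⇒ each member carries load in proportion to AE: A₁E₁ = 148800000 N, A₂E₂ = 129800000 N, ΣAE = 278600000 N.
σ₂ = P·E₂/ΣAE = 469000·44300/278600000 = 74.59 MPa.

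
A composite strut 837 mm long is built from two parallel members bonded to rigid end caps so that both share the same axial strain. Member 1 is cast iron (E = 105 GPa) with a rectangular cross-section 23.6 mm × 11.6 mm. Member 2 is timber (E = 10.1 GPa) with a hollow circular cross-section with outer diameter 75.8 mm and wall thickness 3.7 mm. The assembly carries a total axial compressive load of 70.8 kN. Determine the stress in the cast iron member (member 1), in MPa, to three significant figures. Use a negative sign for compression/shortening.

A_1 = 273.8 mm².
A_2 = 838.1 mm².
Equal strain + equilibrium ⇒ each member carries load in proportion to AE: A₁E₁ = 28740000 N, A₂E₂ = 8465000 N, ΣAE = 37210000 N.
σ₁ = P·E₁/ΣAE = -70800·105000/37210000 = -199.8 MPa.

-200 MPa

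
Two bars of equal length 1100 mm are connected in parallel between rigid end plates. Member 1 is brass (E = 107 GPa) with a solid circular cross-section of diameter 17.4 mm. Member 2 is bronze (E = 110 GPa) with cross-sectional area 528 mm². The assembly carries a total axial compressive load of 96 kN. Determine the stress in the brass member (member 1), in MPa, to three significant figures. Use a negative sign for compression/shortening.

A_1 = 237.8 mm².
Equal strain + equilibrium ⇒ each member carries load in proportion to AE: A₁E₁ = 25440000 N, A₂E₂ = 58080000 N, ΣAE = 83520000 N.
σ₁ = P·E₁/ΣAE = -96000·107000/83520000 = -123 MPa.

-123 MPa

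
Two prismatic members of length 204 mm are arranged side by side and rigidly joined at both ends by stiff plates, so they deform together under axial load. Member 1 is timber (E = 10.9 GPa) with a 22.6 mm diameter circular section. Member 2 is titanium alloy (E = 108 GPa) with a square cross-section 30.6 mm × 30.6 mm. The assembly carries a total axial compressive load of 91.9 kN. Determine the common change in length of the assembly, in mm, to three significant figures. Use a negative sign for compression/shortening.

-0.178 mm

A_1 = 401.1 mm².
A_2 = 936.4 mm².
Equal strain + equilibrium ⇒ each member carries load in proportion to AE: A₁E₁ = 4373000 N, A₂E₂ = 101100000 N, ΣAE = 105500000 N.
δ = PL/ΣAE = -91900·204/105500000 = -0.1777 mm.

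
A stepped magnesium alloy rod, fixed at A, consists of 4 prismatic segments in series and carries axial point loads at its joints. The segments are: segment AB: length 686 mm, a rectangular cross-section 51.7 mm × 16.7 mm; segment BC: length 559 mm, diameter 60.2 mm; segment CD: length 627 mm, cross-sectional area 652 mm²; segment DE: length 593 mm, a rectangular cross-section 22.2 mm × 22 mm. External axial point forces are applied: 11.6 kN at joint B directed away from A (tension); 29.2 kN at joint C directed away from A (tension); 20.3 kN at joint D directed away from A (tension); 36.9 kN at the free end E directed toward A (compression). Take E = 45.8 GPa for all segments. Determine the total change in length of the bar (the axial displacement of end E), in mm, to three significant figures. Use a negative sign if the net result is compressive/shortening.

-0.853 mm

Internal axial forces (sectioning from the free end, tension +): N_DE = -36.9 kN, N_CD = -16.6 kN, N_BC = 12.6 kN, N_AB = 24.2 kN.
A_AB = 863.4 mm².
A_BC = 2846 mm².
A_DE = 488.4 mm².
δ_AB = 24200·686/(863.4·45800) = 0.4198 mm
δ_BC = 12600·559/(2846·45800) = 0.05403 mm
δ_CD = -16600·627/(652·45800) = -0.3485 mm
δ_DE = -36900·593/(488.4·45800) = -0.9782 mm
δ = Σδ_i = -0.8529 mm.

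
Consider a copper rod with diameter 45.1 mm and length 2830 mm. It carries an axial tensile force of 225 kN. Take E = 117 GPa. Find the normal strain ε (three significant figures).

A = 1598 mm².
σ = N/A = 140.8 MPa; ε = σ/E = 140.8/117000 = 1.204e-03.

0.00120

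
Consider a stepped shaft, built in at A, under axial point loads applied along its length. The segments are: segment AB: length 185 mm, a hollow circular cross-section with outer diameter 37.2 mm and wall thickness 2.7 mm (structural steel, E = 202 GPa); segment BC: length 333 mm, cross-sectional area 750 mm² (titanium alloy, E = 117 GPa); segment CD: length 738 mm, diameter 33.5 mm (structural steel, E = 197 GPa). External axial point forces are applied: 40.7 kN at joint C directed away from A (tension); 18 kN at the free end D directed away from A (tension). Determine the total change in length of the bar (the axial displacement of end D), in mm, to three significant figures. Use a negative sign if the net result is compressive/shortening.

Internal axial forces (sectioning from the free end, tension +): N_CD = 18 kN, N_BC = 58.7 kN, N_AB = 58.7 kN.
A_AB = 292.6 mm².
A_CD = 881.4 mm².
δ_AB = 58700·185/(292.6·202000) = 0.1837 mm
δ_BC = 58700·333/(750·117000) = 0.2228 mm
δ_CD = 18000·738/(881.4·197000) = 0.0765 mm
δ = Σδ_i = 0.483 mm.

0.483 mm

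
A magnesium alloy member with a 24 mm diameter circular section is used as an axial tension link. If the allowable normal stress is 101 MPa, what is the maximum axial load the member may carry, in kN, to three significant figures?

45.7 kN

A = 452.4 mm².
P_max = σ_allow · A = 101 · 452.4 = 45690 N = 45.69 kN.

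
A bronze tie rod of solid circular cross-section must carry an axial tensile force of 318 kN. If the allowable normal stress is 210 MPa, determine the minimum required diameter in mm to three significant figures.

43.9 mm

Required area A ≥ P/σ_allow = 318000/210 = 1514 mm².
For a solid circular section, d ≥ √(4A/π) = 43.91 mm.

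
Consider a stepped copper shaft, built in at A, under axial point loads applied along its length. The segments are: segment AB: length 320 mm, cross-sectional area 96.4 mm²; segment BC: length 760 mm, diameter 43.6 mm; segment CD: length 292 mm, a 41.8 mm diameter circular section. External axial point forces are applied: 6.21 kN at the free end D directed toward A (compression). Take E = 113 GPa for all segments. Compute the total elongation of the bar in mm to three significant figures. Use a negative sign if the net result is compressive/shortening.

-0.222 mm

Internal axial forces (sectioning from the free end, tension +): N_CD = -6.21 kN, N_BC = -6.21 kN, N_AB = -6.21 kN.
A_BC = 1493 mm².
A_CD = 1372 mm².
δ_AB = -6210·320/(96.4·113000) = -0.1824 mm
δ_BC = -6210·760/(1493·113000) = -0.02797 mm
δ_CD = -6210·292/(1372·113000) = -0.01169 mm
δ = Σδ_i = -0.2221 mm.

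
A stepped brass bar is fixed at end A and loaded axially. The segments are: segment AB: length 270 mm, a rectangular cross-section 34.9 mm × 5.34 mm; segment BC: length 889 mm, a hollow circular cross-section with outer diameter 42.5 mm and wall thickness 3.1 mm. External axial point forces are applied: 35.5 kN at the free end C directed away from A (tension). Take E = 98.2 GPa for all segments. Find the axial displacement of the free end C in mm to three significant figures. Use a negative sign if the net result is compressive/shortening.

Internal axial forces (sectioning from the free end, tension +): N_BC = 35.5 kN, N_AB = 35.5 kN.
A_AB = 186.4 mm².
A_BC = 383.7 mm².
δ_AB = 35500·270/(186.4·98200) = 0.5237 mm
δ_BC = 35500·889/(383.7·98200) = 0.8376 mm
δ = Σδ_i = 1.361 mm.

1.36 mm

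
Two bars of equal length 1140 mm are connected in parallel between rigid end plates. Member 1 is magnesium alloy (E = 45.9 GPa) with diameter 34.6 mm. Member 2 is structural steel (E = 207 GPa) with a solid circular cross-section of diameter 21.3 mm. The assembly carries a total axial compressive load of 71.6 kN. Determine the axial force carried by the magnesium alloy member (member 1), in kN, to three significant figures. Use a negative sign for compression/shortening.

-26.4 kN

A_1 = 940.2 mm².
A_2 = 356.3 mm².
Equal strain + equilibrium ⇒ each member carries load in proportion to AE: A₁E₁ = 43160000 N, A₂E₂ = 73760000 N, ΣAE = 116900000 N.
F₁ = P·A₁E₁/ΣAE = -71600·43160000/116900000 = -26430 N.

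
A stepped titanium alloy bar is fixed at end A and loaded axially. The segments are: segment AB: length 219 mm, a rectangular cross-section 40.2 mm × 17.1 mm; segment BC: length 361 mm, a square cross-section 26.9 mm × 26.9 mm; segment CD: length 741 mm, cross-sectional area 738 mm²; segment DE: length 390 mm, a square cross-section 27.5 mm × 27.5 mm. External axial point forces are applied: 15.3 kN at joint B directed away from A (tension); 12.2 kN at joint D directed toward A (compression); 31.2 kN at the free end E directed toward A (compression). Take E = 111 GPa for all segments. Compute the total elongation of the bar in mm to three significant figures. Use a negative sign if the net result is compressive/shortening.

Internal axial forces (sectioning from the free end, tension +): N_DE = -31.2 kN, N_CD = -43.4 kN, N_BC = -43.4 kN, N_AB = -28.1 kN.
A_AB = 687.4 mm².
A_BC = 723.6 mm².
A_DE = 756.2 mm².
δ_AB = -28100·219/(687.4·111000) = -0.08065 mm
δ_BC = -43400·361/(723.6·111000) = -0.1951 mm
δ_CD = -43400·741/(738·111000) = -0.3926 mm
δ_DE = -31200·390/(756.2·111000) = -0.145 mm
δ = Σδ_i = -0.8132 mm.

-0.813 mm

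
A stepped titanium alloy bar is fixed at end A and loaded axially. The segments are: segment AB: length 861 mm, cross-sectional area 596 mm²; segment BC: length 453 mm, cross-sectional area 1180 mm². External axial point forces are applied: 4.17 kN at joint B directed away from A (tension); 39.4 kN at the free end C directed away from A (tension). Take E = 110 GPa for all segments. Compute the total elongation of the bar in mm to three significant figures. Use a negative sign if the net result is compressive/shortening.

Internal axial forces (sectioning from the free end, tension +): N_BC = 39.4 kN, N_AB = 43.57 kN.
δ_AB = 43570·861/(596·110000) = 0.5722 mm
δ_BC = 39400·453/(1180·110000) = 0.1375 mm
δ = Σδ_i = 0.7097 mm.

0.710 mm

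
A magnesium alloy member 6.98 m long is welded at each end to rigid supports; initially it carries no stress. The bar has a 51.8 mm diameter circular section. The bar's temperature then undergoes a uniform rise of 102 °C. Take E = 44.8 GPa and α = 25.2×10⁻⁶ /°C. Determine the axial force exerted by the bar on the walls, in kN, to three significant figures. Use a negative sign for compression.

Free thermal expansion αLΔT = 25.2e-6 · 6980 · 102 = 17.94 mm.
The walls impose strain ε = −(17.94)/6980 = -2.5704e-03; σ = Eε = 44800 · -2.5704e-03 = -115.2 MPa.
Wall reaction R = σ·A = -115.2·2107 = -242700 N = -242.7 kN.

-243 kN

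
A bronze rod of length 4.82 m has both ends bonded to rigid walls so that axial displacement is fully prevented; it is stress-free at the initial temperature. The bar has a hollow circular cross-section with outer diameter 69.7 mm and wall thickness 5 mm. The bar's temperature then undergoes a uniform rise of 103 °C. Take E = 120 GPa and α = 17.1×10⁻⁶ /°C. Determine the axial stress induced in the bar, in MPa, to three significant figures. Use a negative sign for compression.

-211 MPa

Free thermal expansion αLΔT = 17.1e-6 · 4820 · 103 = 8.489 mm.
The walls impose strain ε = −(8.489)/4820 = -1.7613e-03; σ = Eε = 120000 · -1.7613e-03 = -211.4 MPa.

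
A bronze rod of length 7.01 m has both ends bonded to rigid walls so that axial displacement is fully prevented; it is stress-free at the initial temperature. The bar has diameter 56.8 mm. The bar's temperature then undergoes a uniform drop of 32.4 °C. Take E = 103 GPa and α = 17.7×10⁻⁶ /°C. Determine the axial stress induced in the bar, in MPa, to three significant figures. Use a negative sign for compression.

Free thermal expansion αLΔT = 17.7e-6 · 7010 · -32.4 = -4.02 mm.
The walls impose strain ε = −(-4.02)/7010 = 5.7348e-04; σ = Eε = 103000 · 5.7348e-04 = 59.07 MPa.

59.1 MPa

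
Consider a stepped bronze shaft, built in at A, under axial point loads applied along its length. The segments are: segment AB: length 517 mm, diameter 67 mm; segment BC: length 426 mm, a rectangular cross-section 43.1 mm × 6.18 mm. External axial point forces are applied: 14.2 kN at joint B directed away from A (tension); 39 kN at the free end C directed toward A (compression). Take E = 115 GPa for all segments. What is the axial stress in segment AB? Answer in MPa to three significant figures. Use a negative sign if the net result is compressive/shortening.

-7.03 MPa

Internal axial forces (sectioning from the free end, tension +): N_BC = -39 kN, N_AB = -24.8 kN.
A_AB = 3526 mm².
σ_AB = N_AB/A_AB = -24800/3526 = -7.034 MPa.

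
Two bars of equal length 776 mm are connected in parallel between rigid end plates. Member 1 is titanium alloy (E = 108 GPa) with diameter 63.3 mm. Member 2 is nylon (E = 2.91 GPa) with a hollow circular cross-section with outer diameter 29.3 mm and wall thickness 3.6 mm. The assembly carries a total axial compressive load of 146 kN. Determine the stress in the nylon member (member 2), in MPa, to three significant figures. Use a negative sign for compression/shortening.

A_1 = 3147 mm².
A_2 = 290.7 mm².
Equal strain + equilibrium ⇒ each member carries load in proportion to AE: A₁E₁ = 339900000 N, A₂E₂ = 845800 N, ΣAE = 340700000 N.
σ₂ = P·E₂/ΣAE = -146000·2910/340700000 = -1.247 MPa.

-1.25 MPa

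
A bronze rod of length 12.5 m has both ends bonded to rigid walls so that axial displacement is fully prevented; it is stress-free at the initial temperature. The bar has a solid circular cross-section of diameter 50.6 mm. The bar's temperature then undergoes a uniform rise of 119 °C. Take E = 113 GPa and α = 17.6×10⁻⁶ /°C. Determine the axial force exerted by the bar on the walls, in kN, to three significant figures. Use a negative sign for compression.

Free thermal expansion αLΔT = 17.6e-6 · 12500 · 119 = 26.18 mm.
The walls impose strain ε = −(26.18)/12500 = -2.0944e-03; σ = Eε = 113000 · -2.0944e-03 = -236.7 MPa.
Wall reaction R = σ·A = -236.7·2011 = -475900 N = -475.9 kN.

-476 kN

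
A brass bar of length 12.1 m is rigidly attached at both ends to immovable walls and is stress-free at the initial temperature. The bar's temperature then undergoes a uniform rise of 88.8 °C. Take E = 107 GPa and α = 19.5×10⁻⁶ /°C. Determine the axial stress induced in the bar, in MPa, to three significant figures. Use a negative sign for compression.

Free thermal expansion αLΔT = 19.5e-6 · 12100 · 88.8 = 20.95 mm.
The walls impose strain ε = −(20.95)/12100 = -1.7316e-03; σ = Eε = 107000 · -1.7316e-03 = -185.3 MPa.

-185 MPa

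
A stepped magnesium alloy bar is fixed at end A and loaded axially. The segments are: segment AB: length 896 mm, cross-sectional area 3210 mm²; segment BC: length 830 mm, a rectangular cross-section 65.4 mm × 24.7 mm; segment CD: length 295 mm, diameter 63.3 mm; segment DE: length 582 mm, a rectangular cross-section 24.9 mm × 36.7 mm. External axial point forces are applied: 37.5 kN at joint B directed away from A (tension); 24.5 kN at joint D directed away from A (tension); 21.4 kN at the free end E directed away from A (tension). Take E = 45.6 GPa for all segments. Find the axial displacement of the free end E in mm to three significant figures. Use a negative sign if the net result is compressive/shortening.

Internal axial forces (sectioning from the free end, tension +): N_DE = 21.4 kN, N_CD = 45.9 kN, N_BC = 45.9 kN, N_AB = 83.4 kN.
A_BC = 1615 mm².
A_CD = 3147 mm².
A_DE = 913.8 mm².
δ_AB = 83400·896/(3210·45600) = 0.5105 mm
δ_BC = 45900·830/(1615·45600) = 0.5172 mm
δ_CD = 45900·295/(3147·45600) = 0.09436 mm
δ_DE = 21400·582/(913.8·45600) = 0.2989 mm
δ = Σδ_i = 1.421 mm.

1.42 mm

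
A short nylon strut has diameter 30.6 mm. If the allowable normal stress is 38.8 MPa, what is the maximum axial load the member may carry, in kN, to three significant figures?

A = 735.4 mm².
P_max = σ_allow · A = 38.8 · 735.4 = 28530 N = 28.53 kN.

28.5 kN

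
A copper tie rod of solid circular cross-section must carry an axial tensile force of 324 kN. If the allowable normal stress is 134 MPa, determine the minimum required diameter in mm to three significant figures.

Required area A ≥ P/σ_allow = 324000/134 = 2418 mm².
For a solid circular section, d ≥ √(4A/π) = 55.48 mm.

55.5 mm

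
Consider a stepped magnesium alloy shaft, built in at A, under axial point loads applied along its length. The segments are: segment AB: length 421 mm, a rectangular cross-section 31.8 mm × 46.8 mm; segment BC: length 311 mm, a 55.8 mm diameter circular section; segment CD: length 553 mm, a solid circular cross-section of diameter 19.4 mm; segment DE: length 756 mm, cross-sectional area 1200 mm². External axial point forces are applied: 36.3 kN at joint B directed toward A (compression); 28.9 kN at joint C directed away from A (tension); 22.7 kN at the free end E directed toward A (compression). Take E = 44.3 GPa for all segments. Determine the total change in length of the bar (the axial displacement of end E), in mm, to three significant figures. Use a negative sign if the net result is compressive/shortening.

-1.46 mm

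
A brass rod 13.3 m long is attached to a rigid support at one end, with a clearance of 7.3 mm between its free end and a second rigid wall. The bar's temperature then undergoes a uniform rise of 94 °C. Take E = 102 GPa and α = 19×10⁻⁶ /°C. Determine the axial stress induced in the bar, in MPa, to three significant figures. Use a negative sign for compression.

-126 MPa

Free thermal expansion αLΔT = 19e-6 · 13300 · 94 = 23.75 mm.
The walls engage after the gap closes; constrained expansion = 23.75 − 7.3 = 16.45 mm.
The walls impose strain ε = −(16.45)/13300 = -1.2371e-03; σ = Eε = 102000 · -1.2371e-03 = -126.2 MPa.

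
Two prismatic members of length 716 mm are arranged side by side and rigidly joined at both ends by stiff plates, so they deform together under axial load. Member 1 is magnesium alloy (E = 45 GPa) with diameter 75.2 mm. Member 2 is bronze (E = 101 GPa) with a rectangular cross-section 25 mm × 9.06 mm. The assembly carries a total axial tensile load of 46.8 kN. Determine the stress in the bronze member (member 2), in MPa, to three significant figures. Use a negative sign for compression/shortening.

21.2 MPa

A_1 = 4441 mm².
A_2 = 226.5 mm².
Equal strain + equilibrium ⇒ each member carries load in proportion to AE: A₁E₁ = 199900000 N, A₂E₂ = 22880000 N, ΣAE = 222700000 N.
σ₂ = P·E₂/ΣAE = 46800·101000/222700000 = 21.22 MPa.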